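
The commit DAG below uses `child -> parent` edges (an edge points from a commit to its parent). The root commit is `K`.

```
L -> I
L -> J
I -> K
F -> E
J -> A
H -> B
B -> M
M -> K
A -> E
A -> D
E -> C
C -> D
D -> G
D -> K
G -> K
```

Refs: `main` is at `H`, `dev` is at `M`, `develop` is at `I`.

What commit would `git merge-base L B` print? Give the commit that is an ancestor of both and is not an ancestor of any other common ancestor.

Ancestors of L: {A, C, D, E, G, I, J, K, L}.
Ancestors of B: {B, K, M}.
Common ancestors: {K}.
The only common ancestor is K, so it is the merge base.

K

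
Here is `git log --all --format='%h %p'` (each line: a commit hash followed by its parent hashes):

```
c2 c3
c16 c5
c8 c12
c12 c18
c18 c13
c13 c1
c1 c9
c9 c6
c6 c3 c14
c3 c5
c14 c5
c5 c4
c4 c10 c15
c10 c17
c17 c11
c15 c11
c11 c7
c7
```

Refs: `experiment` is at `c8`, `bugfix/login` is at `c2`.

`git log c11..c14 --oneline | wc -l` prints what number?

Reachable from c14: {c10, c11, c14, c15, c17, c4, c5, c7}.
Reachable from c11: {c11, c7}.
In c14's history but not c11's: {c10, c14, c15, c17, c4, c5} — 6 commits.

6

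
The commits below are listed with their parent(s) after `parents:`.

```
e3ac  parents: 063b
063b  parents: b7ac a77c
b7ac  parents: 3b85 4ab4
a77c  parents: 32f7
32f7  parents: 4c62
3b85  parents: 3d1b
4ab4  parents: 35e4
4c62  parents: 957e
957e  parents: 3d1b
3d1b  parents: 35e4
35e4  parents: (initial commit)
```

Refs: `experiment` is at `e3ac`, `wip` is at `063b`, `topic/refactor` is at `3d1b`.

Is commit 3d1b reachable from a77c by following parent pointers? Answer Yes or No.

Ancestors of a77c (commits reachable by following parents): {32f7, 35e4, 3d1b, 4c62, 957e, a77c}.
3d1b is in that set, so it is an ancestor of a77c.

Yes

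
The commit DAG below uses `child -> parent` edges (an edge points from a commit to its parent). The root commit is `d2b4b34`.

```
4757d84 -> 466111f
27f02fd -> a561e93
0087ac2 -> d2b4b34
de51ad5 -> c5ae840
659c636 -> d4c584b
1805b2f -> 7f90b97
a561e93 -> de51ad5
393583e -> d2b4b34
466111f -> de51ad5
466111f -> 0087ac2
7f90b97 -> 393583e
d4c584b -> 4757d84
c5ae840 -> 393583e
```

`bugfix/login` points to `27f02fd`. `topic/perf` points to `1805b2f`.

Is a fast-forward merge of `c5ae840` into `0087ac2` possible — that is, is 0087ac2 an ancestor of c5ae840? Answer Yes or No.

A fast-forward from 0087ac2 to c5ae840 is possible iff 0087ac2 is an ancestor of c5ae840.
Ancestors of c5ae840: {393583e, c5ae840, d2b4b34}.
0087ac2 is not among them, so fast-forward is not possible.

No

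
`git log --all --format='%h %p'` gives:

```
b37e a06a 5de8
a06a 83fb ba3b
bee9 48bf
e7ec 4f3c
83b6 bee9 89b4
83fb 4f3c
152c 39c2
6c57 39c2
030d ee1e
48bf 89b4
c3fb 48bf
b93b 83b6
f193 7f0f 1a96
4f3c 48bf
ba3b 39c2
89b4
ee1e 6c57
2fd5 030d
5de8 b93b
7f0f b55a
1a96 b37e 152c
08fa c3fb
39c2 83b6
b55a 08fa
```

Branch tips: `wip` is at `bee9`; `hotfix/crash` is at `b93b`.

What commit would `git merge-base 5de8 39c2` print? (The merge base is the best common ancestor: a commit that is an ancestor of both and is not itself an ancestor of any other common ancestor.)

83b6

Ancestors of 5de8: {48bf, 5de8, 83b6, 89b4, b93b, bee9}.
Ancestors of 39c2: {39c2, 48bf, 83b6, 89b4, bee9}.
Common ancestors: {48bf, 83b6, 89b4, bee9}.
Among these, 83b6 is not an ancestor of any other common ancestor — it is the merge base.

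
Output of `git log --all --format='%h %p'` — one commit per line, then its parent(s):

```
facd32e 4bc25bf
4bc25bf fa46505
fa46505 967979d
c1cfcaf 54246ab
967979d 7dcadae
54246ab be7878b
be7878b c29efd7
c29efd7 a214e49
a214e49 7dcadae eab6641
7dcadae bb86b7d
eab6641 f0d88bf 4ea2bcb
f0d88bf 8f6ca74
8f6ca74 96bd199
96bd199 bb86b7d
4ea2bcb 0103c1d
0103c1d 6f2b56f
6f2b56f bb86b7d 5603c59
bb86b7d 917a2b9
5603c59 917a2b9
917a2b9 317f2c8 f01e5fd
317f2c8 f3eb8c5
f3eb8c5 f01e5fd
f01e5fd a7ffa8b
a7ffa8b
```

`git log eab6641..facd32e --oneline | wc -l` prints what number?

Reachable from facd32e: {317f2c8, 4bc25bf, 7dcadae, 917a2b9, 967979d, a7ffa8b, bb86b7d, f01e5fd, f3eb8c5, fa46505, facd32e}.
Reachable from eab6641: {0103c1d, 317f2c8, 4ea2bcb, 5603c59, 6f2b56f, 8f6ca74, 917a2b9, 96bd199, a7ffa8b, bb86b7d, eab6641, f01e5fd, f0d88bf, f3eb8c5}.
In facd32e's history but not eab6641's: {4bc25bf, 7dcadae, 967979d, fa46505, facd32e} — 5 commits.

5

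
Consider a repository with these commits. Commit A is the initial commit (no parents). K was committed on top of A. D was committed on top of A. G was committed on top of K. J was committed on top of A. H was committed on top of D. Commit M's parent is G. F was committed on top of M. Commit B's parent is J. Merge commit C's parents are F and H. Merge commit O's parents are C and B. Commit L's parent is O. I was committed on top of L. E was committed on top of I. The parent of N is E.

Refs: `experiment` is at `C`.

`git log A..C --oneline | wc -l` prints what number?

Reachable from C: {A, C, D, F, G, H, K, M}.
Reachable from A: {A}.
In C's history but not A's: {C, D, F, G, H, K, M} — 7 commits.

7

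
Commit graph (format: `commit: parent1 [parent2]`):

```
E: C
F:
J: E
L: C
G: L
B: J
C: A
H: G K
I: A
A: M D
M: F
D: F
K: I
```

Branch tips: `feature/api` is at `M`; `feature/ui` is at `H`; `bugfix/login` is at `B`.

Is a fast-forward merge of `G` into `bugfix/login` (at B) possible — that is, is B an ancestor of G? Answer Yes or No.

No

A fast-forward from B to G is possible iff B is an ancestor of G.
Ancestors of G: {A, C, D, F, G, L, M}.
B is not among them, so fast-forward is not possible.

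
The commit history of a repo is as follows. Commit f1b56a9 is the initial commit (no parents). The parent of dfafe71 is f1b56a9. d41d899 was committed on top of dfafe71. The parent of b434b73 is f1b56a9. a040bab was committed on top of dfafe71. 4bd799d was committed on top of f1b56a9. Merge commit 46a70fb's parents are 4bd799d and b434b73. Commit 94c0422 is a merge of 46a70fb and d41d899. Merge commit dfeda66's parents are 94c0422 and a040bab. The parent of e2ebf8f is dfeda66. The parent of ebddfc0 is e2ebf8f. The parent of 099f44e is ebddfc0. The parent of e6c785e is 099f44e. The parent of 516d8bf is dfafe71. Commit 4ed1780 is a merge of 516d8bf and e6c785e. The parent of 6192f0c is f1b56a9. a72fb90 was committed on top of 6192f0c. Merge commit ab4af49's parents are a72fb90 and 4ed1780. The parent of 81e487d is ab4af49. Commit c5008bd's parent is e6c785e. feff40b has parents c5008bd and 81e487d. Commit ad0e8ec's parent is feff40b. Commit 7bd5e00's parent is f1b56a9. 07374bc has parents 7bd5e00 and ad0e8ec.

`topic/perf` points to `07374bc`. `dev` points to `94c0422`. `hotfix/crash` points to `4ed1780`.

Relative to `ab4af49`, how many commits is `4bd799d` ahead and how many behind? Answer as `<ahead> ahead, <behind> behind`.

0 ahead, 16 behind

Reachable from 4bd799d: {4bd799d, f1b56a9}.
Reachable from ab4af49: {099f44e, 46a70fb, 4bd799d, 4ed1780, 516d8bf, 6192f0c, 94c0422, a040bab, a72fb90, ab4af49, b434b73, d41d899, dfafe71, dfeda66, e2ebf8f, e6c785e, ebddfc0, f1b56a9}.
Only in 4bd799d's history (ahead): {} — 0.
Only in ab4af49's history (behind): {099f44e, 46a70fb, 4ed1780, 516d8bf, 6192f0c, 94c0422, a040bab, a72fb90, ab4af49, b434b73, d41d899, dfafe71, dfeda66, e2ebf8f, e6c785e, ebddfc0} — 16.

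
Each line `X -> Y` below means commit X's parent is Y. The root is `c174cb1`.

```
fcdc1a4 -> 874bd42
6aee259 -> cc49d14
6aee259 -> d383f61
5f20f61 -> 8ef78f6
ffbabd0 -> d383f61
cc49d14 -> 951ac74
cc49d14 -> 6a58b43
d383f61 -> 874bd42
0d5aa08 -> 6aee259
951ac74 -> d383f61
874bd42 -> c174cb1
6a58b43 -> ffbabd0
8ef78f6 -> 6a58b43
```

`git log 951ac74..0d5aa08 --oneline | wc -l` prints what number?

Reachable from 0d5aa08: {0d5aa08, 6a58b43, 6aee259, 874bd42, 951ac74, c174cb1, cc49d14, d383f61, ffbabd0}.
Reachable from 951ac74: {874bd42, 951ac74, c174cb1, d383f61}.
In 0d5aa08's history but not 951ac74's: {0d5aa08, 6a58b43, 6aee259, cc49d14, ffbabd0} — 5 commits.

5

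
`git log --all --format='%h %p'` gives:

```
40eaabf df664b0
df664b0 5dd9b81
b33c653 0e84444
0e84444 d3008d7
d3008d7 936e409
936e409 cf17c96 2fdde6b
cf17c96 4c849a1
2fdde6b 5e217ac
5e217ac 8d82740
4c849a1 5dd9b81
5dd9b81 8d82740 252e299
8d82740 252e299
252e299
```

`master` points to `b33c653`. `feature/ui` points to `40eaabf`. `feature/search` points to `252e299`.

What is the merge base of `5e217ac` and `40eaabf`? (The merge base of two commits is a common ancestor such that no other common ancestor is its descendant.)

8d82740

Ancestors of 5e217ac: {252e299, 5e217ac, 8d82740}.
Ancestors of 40eaabf: {252e299, 40eaabf, 5dd9b81, 8d82740, df664b0}.
Common ancestors: {252e299, 8d82740}.
Among these, 8d82740 is not an ancestor of any other common ancestor — it is the merge base.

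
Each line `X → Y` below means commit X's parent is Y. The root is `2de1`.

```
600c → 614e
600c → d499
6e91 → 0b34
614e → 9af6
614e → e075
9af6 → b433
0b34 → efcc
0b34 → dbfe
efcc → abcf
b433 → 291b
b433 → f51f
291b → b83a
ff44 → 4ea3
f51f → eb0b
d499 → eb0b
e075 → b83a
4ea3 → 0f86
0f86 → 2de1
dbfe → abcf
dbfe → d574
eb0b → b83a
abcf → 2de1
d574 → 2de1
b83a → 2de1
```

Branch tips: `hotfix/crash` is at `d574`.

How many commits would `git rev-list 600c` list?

11

Walking parent pointers from 600c: reachable set = {291b, 2de1, 600c, 614e, 9af6, b433, b83a, d499, e075, eb0b, f51f}.
That is 11 commits.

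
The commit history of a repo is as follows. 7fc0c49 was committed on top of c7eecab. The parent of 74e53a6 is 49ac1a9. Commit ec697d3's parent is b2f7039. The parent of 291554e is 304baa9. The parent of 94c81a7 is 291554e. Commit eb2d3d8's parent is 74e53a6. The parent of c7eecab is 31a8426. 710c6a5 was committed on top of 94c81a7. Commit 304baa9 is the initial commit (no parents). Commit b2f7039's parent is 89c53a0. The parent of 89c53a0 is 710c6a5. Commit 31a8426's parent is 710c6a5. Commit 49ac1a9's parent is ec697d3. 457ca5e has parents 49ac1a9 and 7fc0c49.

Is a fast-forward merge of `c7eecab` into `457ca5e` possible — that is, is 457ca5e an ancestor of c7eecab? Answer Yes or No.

No

A fast-forward from 457ca5e to c7eecab is possible iff 457ca5e is an ancestor of c7eecab.
Ancestors of c7eecab: {291554e, 304baa9, 31a8426, 710c6a5, 94c81a7, c7eecab}.
457ca5e is not among them, so fast-forward is not possible.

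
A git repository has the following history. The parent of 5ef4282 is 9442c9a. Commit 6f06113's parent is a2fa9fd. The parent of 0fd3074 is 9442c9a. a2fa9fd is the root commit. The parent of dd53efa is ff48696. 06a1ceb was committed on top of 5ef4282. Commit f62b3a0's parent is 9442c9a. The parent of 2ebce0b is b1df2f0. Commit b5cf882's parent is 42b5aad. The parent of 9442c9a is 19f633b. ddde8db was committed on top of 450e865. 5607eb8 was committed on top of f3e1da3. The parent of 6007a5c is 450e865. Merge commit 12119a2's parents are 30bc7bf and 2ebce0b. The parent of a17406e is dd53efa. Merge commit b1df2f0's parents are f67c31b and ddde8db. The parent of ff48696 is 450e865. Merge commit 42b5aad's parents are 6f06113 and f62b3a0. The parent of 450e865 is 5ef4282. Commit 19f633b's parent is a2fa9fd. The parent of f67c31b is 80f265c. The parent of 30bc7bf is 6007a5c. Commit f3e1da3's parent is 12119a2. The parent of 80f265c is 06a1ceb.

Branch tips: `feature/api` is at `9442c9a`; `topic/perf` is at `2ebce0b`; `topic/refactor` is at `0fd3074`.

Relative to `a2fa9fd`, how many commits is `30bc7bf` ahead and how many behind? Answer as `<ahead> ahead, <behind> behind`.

6 ahead, 0 behind

Reachable from 30bc7bf: {19f633b, 30bc7bf, 450e865, 5ef4282, 6007a5c, 9442c9a, a2fa9fd}.
Reachable from a2fa9fd: {a2fa9fd}.
Only in 30bc7bf's history (ahead): {19f633b, 30bc7bf, 450e865, 5ef4282, 6007a5c, 9442c9a} — 6.
Only in a2fa9fd's history (behind): {} — 0.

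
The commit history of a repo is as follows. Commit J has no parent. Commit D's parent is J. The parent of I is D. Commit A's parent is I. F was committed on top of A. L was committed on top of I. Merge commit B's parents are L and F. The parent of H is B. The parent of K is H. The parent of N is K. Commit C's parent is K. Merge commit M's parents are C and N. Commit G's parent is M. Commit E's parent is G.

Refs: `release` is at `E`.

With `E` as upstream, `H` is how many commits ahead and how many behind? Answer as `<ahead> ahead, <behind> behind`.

0 ahead, 6 behind

Reachable from H: {A, B, D, F, H, I, J, L}.
Reachable from E: {A, B, C, D, E, F, G, H, I, J, K, L, M, N}.
Only in H's history (ahead): {} — 0.
Only in E's history (behind): {C, E, G, K, M, N} — 6.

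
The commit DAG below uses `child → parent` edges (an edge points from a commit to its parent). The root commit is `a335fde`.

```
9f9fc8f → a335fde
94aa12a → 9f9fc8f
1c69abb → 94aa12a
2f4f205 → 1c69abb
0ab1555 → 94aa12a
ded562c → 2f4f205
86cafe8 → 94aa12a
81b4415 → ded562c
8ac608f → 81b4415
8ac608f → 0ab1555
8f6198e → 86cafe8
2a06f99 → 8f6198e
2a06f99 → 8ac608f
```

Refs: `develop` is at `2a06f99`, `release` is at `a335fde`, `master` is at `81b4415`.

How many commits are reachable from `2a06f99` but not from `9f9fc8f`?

Reachable from 2a06f99: {0ab1555, 1c69abb, 2a06f99, 2f4f205, 81b4415, 86cafe8, 8ac608f, 8f6198e, 94aa12a, 9f9fc8f, a335fde, ded562c}.
Reachable from 9f9fc8f: {9f9fc8f, a335fde}.
In 2a06f99's history but not 9f9fc8f's: {0ab1555, 1c69abb, 2a06f99, 2f4f205, 81b4415, 86cafe8, 8ac608f, 8f6198e, 94aa12a, ded562c} — 10 commits.

10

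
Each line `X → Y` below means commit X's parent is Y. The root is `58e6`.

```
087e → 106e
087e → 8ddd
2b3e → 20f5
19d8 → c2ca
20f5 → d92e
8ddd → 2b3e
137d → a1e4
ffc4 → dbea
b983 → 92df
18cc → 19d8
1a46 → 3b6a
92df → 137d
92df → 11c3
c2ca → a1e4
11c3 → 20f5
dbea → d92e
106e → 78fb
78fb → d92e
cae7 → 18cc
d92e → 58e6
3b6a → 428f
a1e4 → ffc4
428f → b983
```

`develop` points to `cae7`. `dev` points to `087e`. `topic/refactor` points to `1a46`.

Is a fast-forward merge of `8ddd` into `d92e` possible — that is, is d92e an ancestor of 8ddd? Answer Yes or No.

Yes

A fast-forward from d92e to 8ddd is possible iff d92e is an ancestor of 8ddd.
Ancestors of 8ddd: {20f5, 2b3e, 58e6, 8ddd, d92e}.
d92e is among them, so fast-forward is possible.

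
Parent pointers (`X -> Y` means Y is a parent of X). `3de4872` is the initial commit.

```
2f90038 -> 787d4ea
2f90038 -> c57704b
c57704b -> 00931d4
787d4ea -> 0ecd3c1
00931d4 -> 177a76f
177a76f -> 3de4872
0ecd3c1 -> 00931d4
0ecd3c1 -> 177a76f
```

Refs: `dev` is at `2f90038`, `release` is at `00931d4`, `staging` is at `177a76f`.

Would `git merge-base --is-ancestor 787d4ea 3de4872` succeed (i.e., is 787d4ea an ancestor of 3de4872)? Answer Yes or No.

Ancestors of 3de4872: {3de4872}.
787d4ea is not in that set, so it is not an ancestor of 3de4872.

No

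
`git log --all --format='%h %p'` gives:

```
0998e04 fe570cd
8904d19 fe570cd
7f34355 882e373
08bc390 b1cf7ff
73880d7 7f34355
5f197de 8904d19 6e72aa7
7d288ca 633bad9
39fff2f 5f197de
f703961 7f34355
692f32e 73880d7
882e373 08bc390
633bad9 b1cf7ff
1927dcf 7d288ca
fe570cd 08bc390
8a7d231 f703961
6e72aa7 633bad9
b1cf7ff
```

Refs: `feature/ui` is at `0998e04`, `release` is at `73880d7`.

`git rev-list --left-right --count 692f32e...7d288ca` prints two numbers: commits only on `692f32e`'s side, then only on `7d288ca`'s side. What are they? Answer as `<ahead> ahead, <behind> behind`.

5 ahead, 2 behind

Reachable from 692f32e: {08bc390, 692f32e, 73880d7, 7f34355, 882e373, b1cf7ff}.
Reachable from 7d288ca: {633bad9, 7d288ca, b1cf7ff}.
Only in 692f32e's history (ahead): {08bc390, 692f32e, 73880d7, 7f34355, 882e373} — 5.
Only in 7d288ca's history (behind): {633bad9, 7d288ca} — 2.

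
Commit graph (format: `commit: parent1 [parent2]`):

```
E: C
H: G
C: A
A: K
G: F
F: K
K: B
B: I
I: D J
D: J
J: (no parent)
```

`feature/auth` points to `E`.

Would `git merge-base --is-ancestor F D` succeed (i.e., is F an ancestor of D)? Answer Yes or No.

Ancestors of D: {D, J}.
F is not in that set, so it is not an ancestor of D.

No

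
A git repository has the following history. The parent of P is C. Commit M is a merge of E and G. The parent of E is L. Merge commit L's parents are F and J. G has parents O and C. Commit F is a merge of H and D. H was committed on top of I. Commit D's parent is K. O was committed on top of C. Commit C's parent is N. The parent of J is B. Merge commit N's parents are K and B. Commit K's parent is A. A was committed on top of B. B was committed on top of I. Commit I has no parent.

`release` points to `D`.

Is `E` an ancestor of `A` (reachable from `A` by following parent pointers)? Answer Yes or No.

No

Ancestors of A: {A, B, I}.
E is not in that set, so it is not an ancestor of A.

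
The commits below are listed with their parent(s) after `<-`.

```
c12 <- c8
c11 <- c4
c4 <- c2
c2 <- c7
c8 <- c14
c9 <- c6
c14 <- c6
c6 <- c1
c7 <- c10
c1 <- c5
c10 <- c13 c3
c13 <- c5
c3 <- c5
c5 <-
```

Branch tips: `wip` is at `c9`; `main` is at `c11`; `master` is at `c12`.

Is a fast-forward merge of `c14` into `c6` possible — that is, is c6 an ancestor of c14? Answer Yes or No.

Yes

A fast-forward from c6 to c14 is possible iff c6 is an ancestor of c14.
Ancestors of c14: {c1, c14, c5, c6}.
c6 is among them, so fast-forward is possible.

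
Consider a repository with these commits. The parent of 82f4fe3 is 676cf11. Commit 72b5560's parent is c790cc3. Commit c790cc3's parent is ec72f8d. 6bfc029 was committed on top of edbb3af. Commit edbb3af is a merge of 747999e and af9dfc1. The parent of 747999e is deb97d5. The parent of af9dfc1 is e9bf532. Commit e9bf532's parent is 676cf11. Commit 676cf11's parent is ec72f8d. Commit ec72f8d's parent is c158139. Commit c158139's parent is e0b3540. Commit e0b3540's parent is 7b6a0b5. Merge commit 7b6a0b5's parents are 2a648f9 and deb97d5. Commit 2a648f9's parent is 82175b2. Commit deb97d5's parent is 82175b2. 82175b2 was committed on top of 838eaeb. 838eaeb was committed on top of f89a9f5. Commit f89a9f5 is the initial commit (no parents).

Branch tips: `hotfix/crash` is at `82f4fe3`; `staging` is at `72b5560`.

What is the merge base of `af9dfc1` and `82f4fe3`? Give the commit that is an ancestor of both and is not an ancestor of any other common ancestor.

676cf11

Ancestors of af9dfc1: {2a648f9, 676cf11, 7b6a0b5, 82175b2, 838eaeb, af9dfc1, c158139, deb97d5, e0b3540, e9bf532, ec72f8d, f89a9f5}.
Ancestors of 82f4fe3: {2a648f9, 676cf11, 7b6a0b5, 82175b2, 82f4fe3, 838eaeb, c158139, deb97d5, e0b3540, ec72f8d, f89a9f5}.
Common ancestors: {2a648f9, 676cf11, 7b6a0b5, 82175b2, 838eaeb, c158139, deb97d5, e0b3540, ec72f8d, f89a9f5}.
Among these, 676cf11 is not an ancestor of any other common ancestor — it is the merge base.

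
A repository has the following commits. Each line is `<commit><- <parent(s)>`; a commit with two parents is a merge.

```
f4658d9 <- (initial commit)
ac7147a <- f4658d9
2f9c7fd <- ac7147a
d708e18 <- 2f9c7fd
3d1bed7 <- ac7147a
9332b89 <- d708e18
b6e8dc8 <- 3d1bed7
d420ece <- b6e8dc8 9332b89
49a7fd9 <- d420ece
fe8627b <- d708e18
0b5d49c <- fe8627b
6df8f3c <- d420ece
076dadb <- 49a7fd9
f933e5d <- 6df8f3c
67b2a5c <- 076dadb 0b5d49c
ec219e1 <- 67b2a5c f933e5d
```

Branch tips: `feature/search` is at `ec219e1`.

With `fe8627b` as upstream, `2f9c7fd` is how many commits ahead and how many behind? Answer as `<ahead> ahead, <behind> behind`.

0 ahead, 2 behind

Reachable from 2f9c7fd: {2f9c7fd, ac7147a, f4658d9}.
Reachable from fe8627b: {2f9c7fd, ac7147a, d708e18, f4658d9, fe8627b}.
Only in 2f9c7fd's history (ahead): {} — 0.
Only in fe8627b's history (behind): {d708e18, fe8627b} — 2.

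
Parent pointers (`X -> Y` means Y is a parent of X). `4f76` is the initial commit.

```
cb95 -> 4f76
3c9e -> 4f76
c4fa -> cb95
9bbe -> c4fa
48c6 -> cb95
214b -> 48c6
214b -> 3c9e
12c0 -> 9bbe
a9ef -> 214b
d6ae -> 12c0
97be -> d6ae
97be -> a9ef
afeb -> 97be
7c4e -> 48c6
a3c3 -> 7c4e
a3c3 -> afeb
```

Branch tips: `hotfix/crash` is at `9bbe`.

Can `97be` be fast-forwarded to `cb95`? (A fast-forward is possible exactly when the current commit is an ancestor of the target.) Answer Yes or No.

A fast-forward from 97be to cb95 is possible iff 97be is an ancestor of cb95.
Ancestors of cb95: {4f76, cb95}.
97be is not among them, so fast-forward is not possible.

No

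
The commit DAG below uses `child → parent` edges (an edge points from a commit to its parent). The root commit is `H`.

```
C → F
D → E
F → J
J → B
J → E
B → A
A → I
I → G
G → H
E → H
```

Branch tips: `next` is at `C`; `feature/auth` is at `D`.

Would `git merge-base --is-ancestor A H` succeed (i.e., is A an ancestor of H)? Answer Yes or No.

Ancestors of H: {H}.
A is not in that set, so it is not an ancestor of H.

No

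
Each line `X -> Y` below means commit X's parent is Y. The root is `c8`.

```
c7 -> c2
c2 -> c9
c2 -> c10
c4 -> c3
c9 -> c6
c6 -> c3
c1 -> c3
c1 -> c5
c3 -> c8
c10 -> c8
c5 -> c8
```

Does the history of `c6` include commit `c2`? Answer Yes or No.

Ancestors of c6: {c3, c6, c8}.
c2 is not in that set, so it is not an ancestor of c6.

No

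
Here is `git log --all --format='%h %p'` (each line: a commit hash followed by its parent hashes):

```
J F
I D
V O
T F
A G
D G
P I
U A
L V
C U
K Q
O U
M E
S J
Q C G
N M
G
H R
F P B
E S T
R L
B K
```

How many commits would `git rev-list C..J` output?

Reachable from J: {A, B, C, D, F, G, I, J, K, P, Q, U}.
Reachable from C: {A, C, G, U}.
In J's history but not C's: {B, D, F, I, J, K, P, Q} — 8 commits.

8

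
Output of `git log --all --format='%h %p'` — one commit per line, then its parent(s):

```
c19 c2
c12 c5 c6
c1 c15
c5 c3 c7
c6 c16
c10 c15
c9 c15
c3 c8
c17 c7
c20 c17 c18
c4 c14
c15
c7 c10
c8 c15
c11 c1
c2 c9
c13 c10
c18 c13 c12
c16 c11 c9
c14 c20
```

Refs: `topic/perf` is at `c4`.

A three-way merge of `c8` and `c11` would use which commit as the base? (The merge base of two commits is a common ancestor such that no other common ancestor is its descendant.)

c15

Ancestors of c8: {c15, c8}.
Ancestors of c11: {c1, c11, c15}.
Common ancestors: {c15}.
The only common ancestor is c15, so it is the merge base.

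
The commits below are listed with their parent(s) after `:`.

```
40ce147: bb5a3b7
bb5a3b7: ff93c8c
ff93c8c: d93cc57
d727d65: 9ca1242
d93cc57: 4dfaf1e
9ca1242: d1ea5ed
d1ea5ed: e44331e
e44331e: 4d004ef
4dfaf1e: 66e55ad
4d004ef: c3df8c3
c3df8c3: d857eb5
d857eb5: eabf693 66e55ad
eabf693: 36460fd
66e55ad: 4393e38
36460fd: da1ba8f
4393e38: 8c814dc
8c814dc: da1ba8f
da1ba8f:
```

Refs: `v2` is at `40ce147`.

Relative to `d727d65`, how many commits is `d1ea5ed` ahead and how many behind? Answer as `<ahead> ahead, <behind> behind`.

Reachable from d1ea5ed: {36460fd, 4393e38, 4d004ef, 66e55ad, 8c814dc, c3df8c3, d1ea5ed, d857eb5, da1ba8f, e44331e, eabf693}.
Reachable from d727d65: {36460fd, 4393e38, 4d004ef, 66e55ad, 8c814dc, 9ca1242, c3df8c3, d1ea5ed, d727d65, d857eb5, da1ba8f, e44331e, eabf693}.
Only in d1ea5ed's history (ahead): {} — 0.
Only in d727d65's history (behind): {9ca1242, d727d65} — 2.

0 ahead, 2 behind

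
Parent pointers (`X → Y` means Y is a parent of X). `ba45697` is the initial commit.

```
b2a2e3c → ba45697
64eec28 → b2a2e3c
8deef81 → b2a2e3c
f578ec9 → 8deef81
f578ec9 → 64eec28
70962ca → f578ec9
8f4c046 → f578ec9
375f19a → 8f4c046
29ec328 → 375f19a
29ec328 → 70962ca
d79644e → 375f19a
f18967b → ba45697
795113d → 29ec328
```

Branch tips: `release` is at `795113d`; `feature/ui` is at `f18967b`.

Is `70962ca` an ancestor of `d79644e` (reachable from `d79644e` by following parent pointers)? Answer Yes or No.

Ancestors of d79644e: {375f19a, 64eec28, 8deef81, 8f4c046, b2a2e3c, ba45697, d79644e, f578ec9}.
70962ca is not in that set, so it is not an ancestor of d79644e.

No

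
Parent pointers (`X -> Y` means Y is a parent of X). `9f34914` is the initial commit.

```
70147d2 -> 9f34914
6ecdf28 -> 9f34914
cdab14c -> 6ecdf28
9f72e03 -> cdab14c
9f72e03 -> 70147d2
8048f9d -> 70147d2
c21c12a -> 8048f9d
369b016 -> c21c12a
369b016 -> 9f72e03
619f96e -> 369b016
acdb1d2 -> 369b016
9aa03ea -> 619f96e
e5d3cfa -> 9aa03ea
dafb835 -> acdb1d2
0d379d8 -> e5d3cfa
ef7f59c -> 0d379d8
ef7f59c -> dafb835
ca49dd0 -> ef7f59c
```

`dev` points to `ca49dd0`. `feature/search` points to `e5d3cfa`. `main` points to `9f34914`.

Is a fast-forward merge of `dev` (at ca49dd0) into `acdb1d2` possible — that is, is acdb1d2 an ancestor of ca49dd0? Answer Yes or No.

A fast-forward from acdb1d2 to ca49dd0 is possible iff acdb1d2 is an ancestor of ca49dd0.
Ancestors of ca49dd0: {0d379d8, 369b016, 619f96e, 6ecdf28, 70147d2, 8048f9d, 9aa03ea, 9f34914, 9f72e03, acdb1d2, c21c12a, ca49dd0, cdab14c, dafb835, e5d3cfa, ef7f59c}.
acdb1d2 is among them, so fast-forward is possible.

Yes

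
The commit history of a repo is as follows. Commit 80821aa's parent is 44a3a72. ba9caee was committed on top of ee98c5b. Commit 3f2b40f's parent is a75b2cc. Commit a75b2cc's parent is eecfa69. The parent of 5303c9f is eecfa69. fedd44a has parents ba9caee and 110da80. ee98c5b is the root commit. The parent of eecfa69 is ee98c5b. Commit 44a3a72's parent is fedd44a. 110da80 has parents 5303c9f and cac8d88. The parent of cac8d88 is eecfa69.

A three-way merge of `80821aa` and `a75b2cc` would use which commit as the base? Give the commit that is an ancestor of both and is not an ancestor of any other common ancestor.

Ancestors of 80821aa: {110da80, 44a3a72, 5303c9f, 80821aa, ba9caee, cac8d88, ee98c5b, eecfa69, fedd44a}.
Ancestors of a75b2cc: {a75b2cc, ee98c5b, eecfa69}.
Common ancestors: {ee98c5b, eecfa69}.
Among these, eecfa69 is not an ancestor of any other common ancestor — it is the merge base.

eecfa69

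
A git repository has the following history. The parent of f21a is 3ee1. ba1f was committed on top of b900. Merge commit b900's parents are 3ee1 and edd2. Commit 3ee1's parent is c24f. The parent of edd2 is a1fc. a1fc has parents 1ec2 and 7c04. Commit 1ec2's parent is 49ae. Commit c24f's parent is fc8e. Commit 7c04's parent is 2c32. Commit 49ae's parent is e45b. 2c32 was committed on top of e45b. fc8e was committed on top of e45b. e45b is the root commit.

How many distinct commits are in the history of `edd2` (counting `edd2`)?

7

Walking parent pointers from edd2: reachable set = {1ec2, 2c32, 49ae, 7c04, a1fc, e45b, edd2}.
That is 7 commits.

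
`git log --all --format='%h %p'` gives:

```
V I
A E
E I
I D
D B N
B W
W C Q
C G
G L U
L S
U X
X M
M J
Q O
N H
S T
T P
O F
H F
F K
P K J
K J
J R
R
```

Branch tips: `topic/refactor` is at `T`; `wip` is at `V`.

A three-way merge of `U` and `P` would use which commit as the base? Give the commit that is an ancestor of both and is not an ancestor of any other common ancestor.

J

Ancestors of U: {J, M, R, U, X}.
Ancestors of P: {J, K, P, R}.
Common ancestors: {J, R}.
Among these, J is not an ancestor of any other common ancestor — it is the merge base.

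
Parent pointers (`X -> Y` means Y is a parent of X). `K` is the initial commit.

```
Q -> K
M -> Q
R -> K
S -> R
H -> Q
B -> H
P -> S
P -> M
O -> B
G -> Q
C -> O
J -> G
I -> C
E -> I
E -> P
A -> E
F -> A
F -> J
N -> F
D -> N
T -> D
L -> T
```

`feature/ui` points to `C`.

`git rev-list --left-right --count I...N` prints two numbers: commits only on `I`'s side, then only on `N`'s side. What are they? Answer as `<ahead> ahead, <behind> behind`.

0 ahead, 10 behind

Reachable from I: {B, C, H, I, K, O, Q}.
Reachable from N: {A, B, C, E, F, G, H, I, J, K, M, N, O, P, Q, R, S}.
Only in I's history (ahead): {} — 0.
Only in N's history (behind): {A, E, F, G, J, M, N, P, R, S} — 10.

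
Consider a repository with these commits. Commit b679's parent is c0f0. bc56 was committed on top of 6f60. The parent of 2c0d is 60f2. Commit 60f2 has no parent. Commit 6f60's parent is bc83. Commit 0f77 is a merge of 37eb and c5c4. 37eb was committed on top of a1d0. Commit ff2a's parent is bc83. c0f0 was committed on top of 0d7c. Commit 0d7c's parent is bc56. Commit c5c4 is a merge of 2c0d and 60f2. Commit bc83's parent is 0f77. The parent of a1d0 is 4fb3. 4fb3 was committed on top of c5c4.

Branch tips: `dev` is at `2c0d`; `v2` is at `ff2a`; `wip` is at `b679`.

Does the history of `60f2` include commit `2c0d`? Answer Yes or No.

No

Ancestors of 60f2: {60f2}.
2c0d is not in that set, so it is not an ancestor of 60f2.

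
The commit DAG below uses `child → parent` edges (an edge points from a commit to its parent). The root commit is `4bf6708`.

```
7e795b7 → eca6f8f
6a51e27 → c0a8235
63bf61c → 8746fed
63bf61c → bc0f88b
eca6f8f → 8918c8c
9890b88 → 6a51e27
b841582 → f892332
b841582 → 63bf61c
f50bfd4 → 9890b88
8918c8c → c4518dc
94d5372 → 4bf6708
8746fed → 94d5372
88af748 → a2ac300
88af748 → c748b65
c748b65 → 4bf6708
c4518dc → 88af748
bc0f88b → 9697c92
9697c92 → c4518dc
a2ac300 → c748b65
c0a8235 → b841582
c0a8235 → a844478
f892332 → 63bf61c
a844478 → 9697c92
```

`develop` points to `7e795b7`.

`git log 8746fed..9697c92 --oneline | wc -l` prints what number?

5

Reachable from 9697c92: {4bf6708, 88af748, 9697c92, a2ac300, c4518dc, c748b65}.
Reachable from 8746fed: {4bf6708, 8746fed, 94d5372}.
In 9697c92's history but not 8746fed's: {88af748, 9697c92, a2ac300, c4518dc, c748b65} — 5 commits.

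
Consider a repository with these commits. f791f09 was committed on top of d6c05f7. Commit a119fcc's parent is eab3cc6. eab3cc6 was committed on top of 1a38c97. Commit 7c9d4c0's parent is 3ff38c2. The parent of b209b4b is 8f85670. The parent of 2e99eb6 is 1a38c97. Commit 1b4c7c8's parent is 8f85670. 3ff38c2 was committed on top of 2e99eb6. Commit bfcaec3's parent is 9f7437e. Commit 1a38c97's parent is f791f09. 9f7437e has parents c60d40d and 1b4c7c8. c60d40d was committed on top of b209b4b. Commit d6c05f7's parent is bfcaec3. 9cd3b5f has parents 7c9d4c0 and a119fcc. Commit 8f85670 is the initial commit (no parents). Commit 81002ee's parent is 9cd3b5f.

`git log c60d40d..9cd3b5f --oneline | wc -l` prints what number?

12

Reachable from 9cd3b5f: {1a38c97, 1b4c7c8, 2e99eb6, 3ff38c2, 7c9d4c0, 8f85670, 9cd3b5f, 9f7437e, a119fcc, b209b4b, bfcaec3, c60d40d, d6c05f7, eab3cc6, f791f09}.
Reachable from c60d40d: {8f85670, b209b4b, c60d40d}.
In 9cd3b5f's history but not c60d40d's: {1a38c97, 1b4c7c8, 2e99eb6, 3ff38c2, 7c9d4c0, 9cd3b5f, 9f7437e, a119fcc, bfcaec3, d6c05f7, eab3cc6, f791f09} — 12 commits.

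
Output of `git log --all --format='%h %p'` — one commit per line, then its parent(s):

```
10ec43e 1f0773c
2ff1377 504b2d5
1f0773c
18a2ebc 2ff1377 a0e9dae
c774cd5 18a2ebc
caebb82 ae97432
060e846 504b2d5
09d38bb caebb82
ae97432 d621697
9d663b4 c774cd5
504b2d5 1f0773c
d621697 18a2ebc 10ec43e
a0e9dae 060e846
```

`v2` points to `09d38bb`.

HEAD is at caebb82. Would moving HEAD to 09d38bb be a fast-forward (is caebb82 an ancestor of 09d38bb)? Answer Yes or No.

A fast-forward from caebb82 to 09d38bb is possible iff caebb82 is an ancestor of 09d38bb.
Ancestors of 09d38bb: {060e846, 09d38bb, 10ec43e, 18a2ebc, 1f0773c, 2ff1377, 504b2d5, a0e9dae, ae97432, caebb82, d621697}.
caebb82 is among them, so fast-forward is possible.

Yes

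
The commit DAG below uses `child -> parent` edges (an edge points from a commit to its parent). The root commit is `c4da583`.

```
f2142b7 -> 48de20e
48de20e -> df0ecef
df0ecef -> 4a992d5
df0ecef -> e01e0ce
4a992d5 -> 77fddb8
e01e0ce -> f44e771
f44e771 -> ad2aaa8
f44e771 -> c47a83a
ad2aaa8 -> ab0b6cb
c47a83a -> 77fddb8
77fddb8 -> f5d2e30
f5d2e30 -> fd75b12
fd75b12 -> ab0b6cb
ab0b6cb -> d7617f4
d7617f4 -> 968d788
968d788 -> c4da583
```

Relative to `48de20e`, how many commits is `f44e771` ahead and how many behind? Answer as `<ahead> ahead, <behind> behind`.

Reachable from f44e771: {77fddb8, 968d788, ab0b6cb, ad2aaa8, c47a83a, c4da583, d7617f4, f44e771, f5d2e30, fd75b12}.
Reachable from 48de20e: {48de20e, 4a992d5, 77fddb8, 968d788, ab0b6cb, ad2aaa8, c47a83a, c4da583, d7617f4, df0ecef, e01e0ce, f44e771, f5d2e30, fd75b12}.
Only in f44e771's history (ahead): {} — 0.
Only in 48de20e's history (behind): {48de20e, 4a992d5, df0ecef, e01e0ce} — 4.

0 ahead, 4 behind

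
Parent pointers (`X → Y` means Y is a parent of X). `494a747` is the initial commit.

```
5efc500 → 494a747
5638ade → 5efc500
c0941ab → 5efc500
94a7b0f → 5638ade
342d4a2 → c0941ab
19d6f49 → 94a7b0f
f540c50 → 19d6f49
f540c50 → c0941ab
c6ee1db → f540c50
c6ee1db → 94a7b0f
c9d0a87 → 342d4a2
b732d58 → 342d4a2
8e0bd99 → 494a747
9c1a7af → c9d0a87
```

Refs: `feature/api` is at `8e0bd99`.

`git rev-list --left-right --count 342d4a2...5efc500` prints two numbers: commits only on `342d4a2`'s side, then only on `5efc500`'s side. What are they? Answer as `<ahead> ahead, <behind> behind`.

Reachable from 342d4a2: {342d4a2, 494a747, 5efc500, c0941ab}.
Reachable from 5efc500: {494a747, 5efc500}.
Only in 342d4a2's history (ahead): {342d4a2, c0941ab} — 2.
Only in 5efc500's history (behind): {} — 0.

2 ahead, 0 behind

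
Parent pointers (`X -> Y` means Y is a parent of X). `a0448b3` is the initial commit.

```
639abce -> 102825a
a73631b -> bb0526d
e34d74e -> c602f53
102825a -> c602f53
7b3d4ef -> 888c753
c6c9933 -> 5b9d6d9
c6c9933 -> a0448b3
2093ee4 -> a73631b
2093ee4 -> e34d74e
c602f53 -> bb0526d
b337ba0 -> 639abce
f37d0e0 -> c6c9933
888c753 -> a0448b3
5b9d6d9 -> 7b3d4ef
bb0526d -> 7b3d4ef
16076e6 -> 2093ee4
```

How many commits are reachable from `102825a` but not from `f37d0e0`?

Reachable from 102825a: {102825a, 7b3d4ef, 888c753, a0448b3, bb0526d, c602f53}.
Reachable from f37d0e0: {5b9d6d9, 7b3d4ef, 888c753, a0448b3, c6c9933, f37d0e0}.
In 102825a's history but not f37d0e0's: {102825a, bb0526d, c602f53} — 3 commits.

3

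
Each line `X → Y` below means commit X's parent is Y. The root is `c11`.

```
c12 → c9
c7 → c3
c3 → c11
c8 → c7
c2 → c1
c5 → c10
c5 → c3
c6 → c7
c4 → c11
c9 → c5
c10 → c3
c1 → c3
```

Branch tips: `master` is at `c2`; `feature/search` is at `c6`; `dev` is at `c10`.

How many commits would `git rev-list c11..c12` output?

Reachable from c12: {c10, c11, c12, c3, c5, c9}.
Reachable from c11: {c11}.
In c12's history but not c11's: {c10, c12, c3, c5, c9} — 5 commits.

5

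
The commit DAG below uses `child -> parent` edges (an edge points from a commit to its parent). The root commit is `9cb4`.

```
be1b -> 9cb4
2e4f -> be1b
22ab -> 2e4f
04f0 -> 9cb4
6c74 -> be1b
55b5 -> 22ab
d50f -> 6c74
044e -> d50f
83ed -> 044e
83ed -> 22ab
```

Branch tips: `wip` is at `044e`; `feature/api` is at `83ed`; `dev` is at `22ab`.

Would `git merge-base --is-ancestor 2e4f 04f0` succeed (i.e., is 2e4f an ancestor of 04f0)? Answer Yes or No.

No

Ancestors of 04f0: {04f0, 9cb4}.
2e4f is not in that set, so it is not an ancestor of 04f0.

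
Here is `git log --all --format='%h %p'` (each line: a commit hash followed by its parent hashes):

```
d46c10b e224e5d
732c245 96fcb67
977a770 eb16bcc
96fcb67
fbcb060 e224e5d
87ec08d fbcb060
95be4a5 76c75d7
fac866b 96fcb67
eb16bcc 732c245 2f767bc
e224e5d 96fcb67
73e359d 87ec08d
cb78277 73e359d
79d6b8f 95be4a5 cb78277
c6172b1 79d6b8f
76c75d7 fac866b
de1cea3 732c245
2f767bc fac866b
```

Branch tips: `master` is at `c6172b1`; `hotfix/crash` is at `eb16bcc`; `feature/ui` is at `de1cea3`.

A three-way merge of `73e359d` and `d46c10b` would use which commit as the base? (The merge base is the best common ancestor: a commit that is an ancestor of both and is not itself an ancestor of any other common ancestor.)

Ancestors of 73e359d: {73e359d, 87ec08d, 96fcb67, e224e5d, fbcb060}.
Ancestors of d46c10b: {96fcb67, d46c10b, e224e5d}.
Common ancestors: {96fcb67, e224e5d}.
Among these, e224e5d is not an ancestor of any other common ancestor — it is the merge base.

e224e5d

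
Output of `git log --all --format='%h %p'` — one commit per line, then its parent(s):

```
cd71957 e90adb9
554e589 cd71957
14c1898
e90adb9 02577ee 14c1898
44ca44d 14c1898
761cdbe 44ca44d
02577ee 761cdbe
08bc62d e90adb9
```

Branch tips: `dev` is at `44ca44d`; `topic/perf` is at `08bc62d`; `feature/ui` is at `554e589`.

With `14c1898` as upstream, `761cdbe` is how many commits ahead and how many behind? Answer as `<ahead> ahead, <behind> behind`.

2 ahead, 0 behind

Reachable from 761cdbe: {14c1898, 44ca44d, 761cdbe}.
Reachable from 14c1898: {14c1898}.
Only in 761cdbe's history (ahead): {44ca44d, 761cdbe} — 2.
Only in 14c1898's history (behind): {} — 0.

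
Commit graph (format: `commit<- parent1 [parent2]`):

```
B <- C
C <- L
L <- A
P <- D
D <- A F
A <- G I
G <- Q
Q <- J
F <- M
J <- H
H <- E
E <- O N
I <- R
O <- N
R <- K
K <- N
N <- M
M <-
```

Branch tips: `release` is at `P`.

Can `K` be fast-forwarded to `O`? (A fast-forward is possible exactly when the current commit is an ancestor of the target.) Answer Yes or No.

No

A fast-forward from K to O is possible iff K is an ancestor of O.
Ancestors of O: {M, N, O}.
K is not among them, so fast-forward is not possible.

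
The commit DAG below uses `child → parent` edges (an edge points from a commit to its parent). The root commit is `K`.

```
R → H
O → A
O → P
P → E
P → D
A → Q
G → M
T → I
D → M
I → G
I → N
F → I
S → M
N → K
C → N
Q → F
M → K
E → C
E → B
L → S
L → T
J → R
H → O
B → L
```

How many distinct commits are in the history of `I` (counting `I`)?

Walking parent pointers from I: reachable set = {G, I, K, M, N}.
That is 5 commits.

5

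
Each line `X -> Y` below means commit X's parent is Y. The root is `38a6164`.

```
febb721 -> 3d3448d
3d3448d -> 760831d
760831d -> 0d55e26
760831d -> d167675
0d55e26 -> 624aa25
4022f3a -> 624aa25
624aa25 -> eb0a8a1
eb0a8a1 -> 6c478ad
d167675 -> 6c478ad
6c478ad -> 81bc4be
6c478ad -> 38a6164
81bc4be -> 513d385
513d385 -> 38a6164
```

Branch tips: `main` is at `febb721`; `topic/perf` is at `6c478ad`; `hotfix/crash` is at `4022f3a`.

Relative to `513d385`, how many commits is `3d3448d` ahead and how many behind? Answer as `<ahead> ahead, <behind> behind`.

8 ahead, 0 behind

Reachable from 3d3448d: {0d55e26, 38a6164, 3d3448d, 513d385, 624aa25, 6c478ad, 760831d, 81bc4be, d167675, eb0a8a1}.
Reachable from 513d385: {38a6164, 513d385}.
Only in 3d3448d's history (ahead): {0d55e26, 3d3448d, 624aa25, 6c478ad, 760831d, 81bc4be, d167675, eb0a8a1} — 8.
Only in 513d385's history (behind): {} — 0.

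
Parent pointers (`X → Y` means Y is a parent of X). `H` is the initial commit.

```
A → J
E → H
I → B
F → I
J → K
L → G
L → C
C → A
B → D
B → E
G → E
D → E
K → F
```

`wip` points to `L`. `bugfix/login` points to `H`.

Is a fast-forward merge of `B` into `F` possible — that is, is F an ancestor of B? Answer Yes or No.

No

A fast-forward from F to B is possible iff F is an ancestor of B.
Ancestors of B: {B, D, E, H}.
F is not among them, so fast-forward is not possible.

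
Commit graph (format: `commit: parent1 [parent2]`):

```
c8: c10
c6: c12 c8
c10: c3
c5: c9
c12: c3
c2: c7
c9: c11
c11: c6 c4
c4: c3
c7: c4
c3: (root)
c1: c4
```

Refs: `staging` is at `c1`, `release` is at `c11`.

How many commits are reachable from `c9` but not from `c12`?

Reachable from c9: {c10, c11, c12, c3, c4, c6, c8, c9}.
Reachable from c12: {c12, c3}.
In c9's history but not c12's: {c10, c11, c4, c6, c8, c9} — 6 commits.

6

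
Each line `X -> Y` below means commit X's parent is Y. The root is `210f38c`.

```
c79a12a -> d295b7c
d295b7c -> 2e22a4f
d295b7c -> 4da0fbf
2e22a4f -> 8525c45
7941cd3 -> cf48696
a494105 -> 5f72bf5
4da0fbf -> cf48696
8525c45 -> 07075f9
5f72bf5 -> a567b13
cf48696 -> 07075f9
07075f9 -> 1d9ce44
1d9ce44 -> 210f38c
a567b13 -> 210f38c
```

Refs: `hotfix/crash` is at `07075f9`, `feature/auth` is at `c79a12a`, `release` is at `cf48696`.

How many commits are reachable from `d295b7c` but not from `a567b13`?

7

Reachable from d295b7c: {07075f9, 1d9ce44, 210f38c, 2e22a4f, 4da0fbf, 8525c45, cf48696, d295b7c}.
Reachable from a567b13: {210f38c, a567b13}.
In d295b7c's history but not a567b13's: {07075f9, 1d9ce44, 2e22a4f, 4da0fbf, 8525c45, cf48696, d295b7c} — 7 commits.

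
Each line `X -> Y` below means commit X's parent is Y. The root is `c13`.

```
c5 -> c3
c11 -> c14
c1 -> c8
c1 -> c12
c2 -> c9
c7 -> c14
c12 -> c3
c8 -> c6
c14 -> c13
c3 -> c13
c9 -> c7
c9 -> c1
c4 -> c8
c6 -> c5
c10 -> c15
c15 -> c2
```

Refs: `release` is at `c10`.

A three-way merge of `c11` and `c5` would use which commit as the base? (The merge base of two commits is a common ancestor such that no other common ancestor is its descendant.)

Ancestors of c11: {c11, c13, c14}.
Ancestors of c5: {c13, c3, c5}.
Common ancestors: {c13}.
The only common ancestor is c13, so it is the merge base.

c13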